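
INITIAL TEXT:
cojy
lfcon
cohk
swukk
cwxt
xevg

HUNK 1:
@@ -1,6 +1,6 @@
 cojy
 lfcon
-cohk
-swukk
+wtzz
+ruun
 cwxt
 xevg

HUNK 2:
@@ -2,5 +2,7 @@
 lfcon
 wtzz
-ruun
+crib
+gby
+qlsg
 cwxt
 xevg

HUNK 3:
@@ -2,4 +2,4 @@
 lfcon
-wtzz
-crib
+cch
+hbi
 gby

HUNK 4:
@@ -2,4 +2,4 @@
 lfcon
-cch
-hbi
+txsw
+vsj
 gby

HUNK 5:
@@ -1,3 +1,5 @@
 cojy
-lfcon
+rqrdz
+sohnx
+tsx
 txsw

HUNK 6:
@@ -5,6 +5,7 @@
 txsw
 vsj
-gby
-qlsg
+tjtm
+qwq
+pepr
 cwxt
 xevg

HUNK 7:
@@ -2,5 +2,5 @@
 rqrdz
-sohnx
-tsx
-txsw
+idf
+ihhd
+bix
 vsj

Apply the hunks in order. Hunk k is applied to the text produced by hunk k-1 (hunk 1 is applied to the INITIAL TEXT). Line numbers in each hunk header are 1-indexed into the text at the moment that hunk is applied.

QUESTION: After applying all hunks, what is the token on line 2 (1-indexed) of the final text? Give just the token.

Hunk 1: at line 1 remove [cohk,swukk] add [wtzz,ruun] -> 6 lines: cojy lfcon wtzz ruun cwxt xevg
Hunk 2: at line 2 remove [ruun] add [crib,gby,qlsg] -> 8 lines: cojy lfcon wtzz crib gby qlsg cwxt xevg
Hunk 3: at line 2 remove [wtzz,crib] add [cch,hbi] -> 8 lines: cojy lfcon cch hbi gby qlsg cwxt xevg
Hunk 4: at line 2 remove [cch,hbi] add [txsw,vsj] -> 8 lines: cojy lfcon txsw vsj gby qlsg cwxt xevg
Hunk 5: at line 1 remove [lfcon] add [rqrdz,sohnx,tsx] -> 10 lines: cojy rqrdz sohnx tsx txsw vsj gby qlsg cwxt xevg
Hunk 6: at line 5 remove [gby,qlsg] add [tjtm,qwq,pepr] -> 11 lines: cojy rqrdz sohnx tsx txsw vsj tjtm qwq pepr cwxt xevg
Hunk 7: at line 2 remove [sohnx,tsx,txsw] add [idf,ihhd,bix] -> 11 lines: cojy rqrdz idf ihhd bix vsj tjtm qwq pepr cwxt xevg
Final line 2: rqrdz

Answer: rqrdz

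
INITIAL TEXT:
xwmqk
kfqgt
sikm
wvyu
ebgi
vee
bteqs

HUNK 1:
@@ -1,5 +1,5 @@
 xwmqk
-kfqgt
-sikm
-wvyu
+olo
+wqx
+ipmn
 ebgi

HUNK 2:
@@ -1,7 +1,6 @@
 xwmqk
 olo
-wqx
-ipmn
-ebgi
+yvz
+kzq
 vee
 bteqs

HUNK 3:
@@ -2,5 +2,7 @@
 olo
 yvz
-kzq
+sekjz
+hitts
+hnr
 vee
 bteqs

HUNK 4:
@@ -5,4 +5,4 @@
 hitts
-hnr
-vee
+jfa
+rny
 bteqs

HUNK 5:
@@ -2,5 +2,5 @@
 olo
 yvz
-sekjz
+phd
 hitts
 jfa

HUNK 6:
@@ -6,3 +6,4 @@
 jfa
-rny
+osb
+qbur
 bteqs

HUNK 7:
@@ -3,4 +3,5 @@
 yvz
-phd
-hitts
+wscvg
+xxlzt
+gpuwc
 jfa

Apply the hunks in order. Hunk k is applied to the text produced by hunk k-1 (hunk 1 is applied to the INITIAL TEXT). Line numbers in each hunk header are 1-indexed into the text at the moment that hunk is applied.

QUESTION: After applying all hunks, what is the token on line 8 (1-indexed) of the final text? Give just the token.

Answer: osb

Derivation:
Hunk 1: at line 1 remove [kfqgt,sikm,wvyu] add [olo,wqx,ipmn] -> 7 lines: xwmqk olo wqx ipmn ebgi vee bteqs
Hunk 2: at line 1 remove [wqx,ipmn,ebgi] add [yvz,kzq] -> 6 lines: xwmqk olo yvz kzq vee bteqs
Hunk 3: at line 2 remove [kzq] add [sekjz,hitts,hnr] -> 8 lines: xwmqk olo yvz sekjz hitts hnr vee bteqs
Hunk 4: at line 5 remove [hnr,vee] add [jfa,rny] -> 8 lines: xwmqk olo yvz sekjz hitts jfa rny bteqs
Hunk 5: at line 2 remove [sekjz] add [phd] -> 8 lines: xwmqk olo yvz phd hitts jfa rny bteqs
Hunk 6: at line 6 remove [rny] add [osb,qbur] -> 9 lines: xwmqk olo yvz phd hitts jfa osb qbur bteqs
Hunk 7: at line 3 remove [phd,hitts] add [wscvg,xxlzt,gpuwc] -> 10 lines: xwmqk olo yvz wscvg xxlzt gpuwc jfa osb qbur bteqs
Final line 8: osb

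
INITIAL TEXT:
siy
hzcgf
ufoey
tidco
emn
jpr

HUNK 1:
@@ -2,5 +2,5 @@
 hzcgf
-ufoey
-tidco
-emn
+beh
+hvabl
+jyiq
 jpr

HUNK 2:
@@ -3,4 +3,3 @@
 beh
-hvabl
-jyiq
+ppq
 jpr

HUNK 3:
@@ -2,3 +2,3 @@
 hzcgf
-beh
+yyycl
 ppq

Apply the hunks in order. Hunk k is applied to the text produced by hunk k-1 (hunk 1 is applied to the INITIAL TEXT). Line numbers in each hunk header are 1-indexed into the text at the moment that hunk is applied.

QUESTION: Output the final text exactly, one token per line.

Hunk 1: at line 2 remove [ufoey,tidco,emn] add [beh,hvabl,jyiq] -> 6 lines: siy hzcgf beh hvabl jyiq jpr
Hunk 2: at line 3 remove [hvabl,jyiq] add [ppq] -> 5 lines: siy hzcgf beh ppq jpr
Hunk 3: at line 2 remove [beh] add [yyycl] -> 5 lines: siy hzcgf yyycl ppq jpr

Answer: siy
hzcgf
yyycl
ppq
jpr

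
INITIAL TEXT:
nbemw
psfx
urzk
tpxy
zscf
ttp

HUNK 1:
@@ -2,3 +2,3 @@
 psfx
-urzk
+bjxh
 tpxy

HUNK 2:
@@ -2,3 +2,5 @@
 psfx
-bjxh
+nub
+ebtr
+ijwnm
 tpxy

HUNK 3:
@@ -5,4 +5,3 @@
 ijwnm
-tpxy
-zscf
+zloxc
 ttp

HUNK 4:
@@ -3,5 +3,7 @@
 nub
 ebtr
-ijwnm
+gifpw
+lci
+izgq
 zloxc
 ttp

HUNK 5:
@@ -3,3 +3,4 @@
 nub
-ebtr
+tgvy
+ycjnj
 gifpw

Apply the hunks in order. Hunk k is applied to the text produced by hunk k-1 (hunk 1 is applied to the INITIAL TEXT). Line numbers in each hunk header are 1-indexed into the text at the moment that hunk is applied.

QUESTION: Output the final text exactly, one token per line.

Answer: nbemw
psfx
nub
tgvy
ycjnj
gifpw
lci
izgq
zloxc
ttp

Derivation:
Hunk 1: at line 2 remove [urzk] add [bjxh] -> 6 lines: nbemw psfx bjxh tpxy zscf ttp
Hunk 2: at line 2 remove [bjxh] add [nub,ebtr,ijwnm] -> 8 lines: nbemw psfx nub ebtr ijwnm tpxy zscf ttp
Hunk 3: at line 5 remove [tpxy,zscf] add [zloxc] -> 7 lines: nbemw psfx nub ebtr ijwnm zloxc ttp
Hunk 4: at line 3 remove [ijwnm] add [gifpw,lci,izgq] -> 9 lines: nbemw psfx nub ebtr gifpw lci izgq zloxc ttp
Hunk 5: at line 3 remove [ebtr] add [tgvy,ycjnj] -> 10 lines: nbemw psfx nub tgvy ycjnj gifpw lci izgq zloxc ttp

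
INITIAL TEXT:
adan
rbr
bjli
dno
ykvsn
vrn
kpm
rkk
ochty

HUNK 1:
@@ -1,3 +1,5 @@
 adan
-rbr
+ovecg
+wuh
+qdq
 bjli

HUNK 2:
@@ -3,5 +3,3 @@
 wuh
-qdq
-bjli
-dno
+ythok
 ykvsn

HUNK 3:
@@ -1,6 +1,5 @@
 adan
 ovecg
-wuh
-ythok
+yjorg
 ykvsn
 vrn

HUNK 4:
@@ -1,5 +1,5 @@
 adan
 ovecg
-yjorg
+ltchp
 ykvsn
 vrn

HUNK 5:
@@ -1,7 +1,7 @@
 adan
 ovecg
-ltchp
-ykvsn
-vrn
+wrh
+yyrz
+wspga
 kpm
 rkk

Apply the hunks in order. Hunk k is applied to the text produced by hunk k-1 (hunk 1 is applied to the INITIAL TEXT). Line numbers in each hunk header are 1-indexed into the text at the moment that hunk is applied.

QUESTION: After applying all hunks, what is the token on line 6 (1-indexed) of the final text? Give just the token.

Answer: kpm

Derivation:
Hunk 1: at line 1 remove [rbr] add [ovecg,wuh,qdq] -> 11 lines: adan ovecg wuh qdq bjli dno ykvsn vrn kpm rkk ochty
Hunk 2: at line 3 remove [qdq,bjli,dno] add [ythok] -> 9 lines: adan ovecg wuh ythok ykvsn vrn kpm rkk ochty
Hunk 3: at line 1 remove [wuh,ythok] add [yjorg] -> 8 lines: adan ovecg yjorg ykvsn vrn kpm rkk ochty
Hunk 4: at line 1 remove [yjorg] add [ltchp] -> 8 lines: adan ovecg ltchp ykvsn vrn kpm rkk ochty
Hunk 5: at line 1 remove [ltchp,ykvsn,vrn] add [wrh,yyrz,wspga] -> 8 lines: adan ovecg wrh yyrz wspga kpm rkk ochty
Final line 6: kpm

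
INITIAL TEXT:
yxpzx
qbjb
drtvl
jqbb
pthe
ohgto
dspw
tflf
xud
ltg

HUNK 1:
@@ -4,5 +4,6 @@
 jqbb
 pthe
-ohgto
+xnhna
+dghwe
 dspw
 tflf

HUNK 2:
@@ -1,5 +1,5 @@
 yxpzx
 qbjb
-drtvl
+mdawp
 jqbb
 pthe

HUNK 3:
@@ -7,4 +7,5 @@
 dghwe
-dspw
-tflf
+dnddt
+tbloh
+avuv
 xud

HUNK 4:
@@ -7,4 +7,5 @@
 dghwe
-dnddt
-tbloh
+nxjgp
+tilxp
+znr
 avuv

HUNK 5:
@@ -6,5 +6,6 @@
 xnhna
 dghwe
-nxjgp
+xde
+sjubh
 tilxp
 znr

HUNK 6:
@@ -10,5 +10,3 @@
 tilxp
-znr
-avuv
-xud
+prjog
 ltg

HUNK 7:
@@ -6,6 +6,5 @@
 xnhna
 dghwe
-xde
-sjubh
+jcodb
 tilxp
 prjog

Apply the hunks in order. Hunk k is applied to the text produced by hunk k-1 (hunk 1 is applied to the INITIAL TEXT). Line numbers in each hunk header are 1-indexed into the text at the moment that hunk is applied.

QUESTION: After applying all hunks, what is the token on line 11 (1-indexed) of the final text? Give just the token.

Hunk 1: at line 4 remove [ohgto] add [xnhna,dghwe] -> 11 lines: yxpzx qbjb drtvl jqbb pthe xnhna dghwe dspw tflf xud ltg
Hunk 2: at line 1 remove [drtvl] add [mdawp] -> 11 lines: yxpzx qbjb mdawp jqbb pthe xnhna dghwe dspw tflf xud ltg
Hunk 3: at line 7 remove [dspw,tflf] add [dnddt,tbloh,avuv] -> 12 lines: yxpzx qbjb mdawp jqbb pthe xnhna dghwe dnddt tbloh avuv xud ltg
Hunk 4: at line 7 remove [dnddt,tbloh] add [nxjgp,tilxp,znr] -> 13 lines: yxpzx qbjb mdawp jqbb pthe xnhna dghwe nxjgp tilxp znr avuv xud ltg
Hunk 5: at line 6 remove [nxjgp] add [xde,sjubh] -> 14 lines: yxpzx qbjb mdawp jqbb pthe xnhna dghwe xde sjubh tilxp znr avuv xud ltg
Hunk 6: at line 10 remove [znr,avuv,xud] add [prjog] -> 12 lines: yxpzx qbjb mdawp jqbb pthe xnhna dghwe xde sjubh tilxp prjog ltg
Hunk 7: at line 6 remove [xde,sjubh] add [jcodb] -> 11 lines: yxpzx qbjb mdawp jqbb pthe xnhna dghwe jcodb tilxp prjog ltg
Final line 11: ltg

Answer: ltg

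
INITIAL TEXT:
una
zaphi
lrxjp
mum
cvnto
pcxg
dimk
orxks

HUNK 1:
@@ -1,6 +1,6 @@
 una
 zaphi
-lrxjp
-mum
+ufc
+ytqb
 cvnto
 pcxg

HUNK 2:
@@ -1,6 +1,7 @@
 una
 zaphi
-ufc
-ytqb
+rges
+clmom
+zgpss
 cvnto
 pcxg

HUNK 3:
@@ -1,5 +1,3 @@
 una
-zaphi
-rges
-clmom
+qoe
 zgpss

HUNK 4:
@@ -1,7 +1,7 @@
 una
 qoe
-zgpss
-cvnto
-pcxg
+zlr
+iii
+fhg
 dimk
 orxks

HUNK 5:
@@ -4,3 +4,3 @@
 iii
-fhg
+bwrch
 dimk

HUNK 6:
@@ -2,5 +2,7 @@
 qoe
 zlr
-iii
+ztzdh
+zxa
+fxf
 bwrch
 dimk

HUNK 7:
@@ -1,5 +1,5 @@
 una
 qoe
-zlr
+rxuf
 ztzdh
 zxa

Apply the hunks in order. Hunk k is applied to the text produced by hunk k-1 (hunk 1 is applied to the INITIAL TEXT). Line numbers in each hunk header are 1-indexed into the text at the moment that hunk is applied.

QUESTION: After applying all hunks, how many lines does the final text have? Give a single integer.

Answer: 9

Derivation:
Hunk 1: at line 1 remove [lrxjp,mum] add [ufc,ytqb] -> 8 lines: una zaphi ufc ytqb cvnto pcxg dimk orxks
Hunk 2: at line 1 remove [ufc,ytqb] add [rges,clmom,zgpss] -> 9 lines: una zaphi rges clmom zgpss cvnto pcxg dimk orxks
Hunk 3: at line 1 remove [zaphi,rges,clmom] add [qoe] -> 7 lines: una qoe zgpss cvnto pcxg dimk orxks
Hunk 4: at line 1 remove [zgpss,cvnto,pcxg] add [zlr,iii,fhg] -> 7 lines: una qoe zlr iii fhg dimk orxks
Hunk 5: at line 4 remove [fhg] add [bwrch] -> 7 lines: una qoe zlr iii bwrch dimk orxks
Hunk 6: at line 2 remove [iii] add [ztzdh,zxa,fxf] -> 9 lines: una qoe zlr ztzdh zxa fxf bwrch dimk orxks
Hunk 7: at line 1 remove [zlr] add [rxuf] -> 9 lines: una qoe rxuf ztzdh zxa fxf bwrch dimk orxks
Final line count: 9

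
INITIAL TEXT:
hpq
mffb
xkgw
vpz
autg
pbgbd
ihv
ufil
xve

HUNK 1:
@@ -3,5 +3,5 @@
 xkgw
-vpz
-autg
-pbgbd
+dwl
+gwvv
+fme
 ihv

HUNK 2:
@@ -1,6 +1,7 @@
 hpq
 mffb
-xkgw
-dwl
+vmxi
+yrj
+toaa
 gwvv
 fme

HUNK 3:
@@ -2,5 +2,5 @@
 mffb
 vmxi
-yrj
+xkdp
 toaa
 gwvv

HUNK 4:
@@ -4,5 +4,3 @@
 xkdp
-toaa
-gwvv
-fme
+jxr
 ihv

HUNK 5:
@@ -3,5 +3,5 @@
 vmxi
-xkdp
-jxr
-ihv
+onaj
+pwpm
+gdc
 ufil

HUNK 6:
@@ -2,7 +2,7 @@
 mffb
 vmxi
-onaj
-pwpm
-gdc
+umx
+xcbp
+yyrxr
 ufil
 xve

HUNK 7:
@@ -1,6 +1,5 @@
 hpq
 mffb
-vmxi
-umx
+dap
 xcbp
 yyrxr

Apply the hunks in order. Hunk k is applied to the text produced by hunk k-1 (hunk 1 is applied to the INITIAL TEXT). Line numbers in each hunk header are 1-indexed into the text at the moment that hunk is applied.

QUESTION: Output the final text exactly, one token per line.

Hunk 1: at line 3 remove [vpz,autg,pbgbd] add [dwl,gwvv,fme] -> 9 lines: hpq mffb xkgw dwl gwvv fme ihv ufil xve
Hunk 2: at line 1 remove [xkgw,dwl] add [vmxi,yrj,toaa] -> 10 lines: hpq mffb vmxi yrj toaa gwvv fme ihv ufil xve
Hunk 3: at line 2 remove [yrj] add [xkdp] -> 10 lines: hpq mffb vmxi xkdp toaa gwvv fme ihv ufil xve
Hunk 4: at line 4 remove [toaa,gwvv,fme] add [jxr] -> 8 lines: hpq mffb vmxi xkdp jxr ihv ufil xve
Hunk 5: at line 3 remove [xkdp,jxr,ihv] add [onaj,pwpm,gdc] -> 8 lines: hpq mffb vmxi onaj pwpm gdc ufil xve
Hunk 6: at line 2 remove [onaj,pwpm,gdc] add [umx,xcbp,yyrxr] -> 8 lines: hpq mffb vmxi umx xcbp yyrxr ufil xve
Hunk 7: at line 1 remove [vmxi,umx] add [dap] -> 7 lines: hpq mffb dap xcbp yyrxr ufil xve

Answer: hpq
mffb
dap
xcbp
yyrxr
ufil
xve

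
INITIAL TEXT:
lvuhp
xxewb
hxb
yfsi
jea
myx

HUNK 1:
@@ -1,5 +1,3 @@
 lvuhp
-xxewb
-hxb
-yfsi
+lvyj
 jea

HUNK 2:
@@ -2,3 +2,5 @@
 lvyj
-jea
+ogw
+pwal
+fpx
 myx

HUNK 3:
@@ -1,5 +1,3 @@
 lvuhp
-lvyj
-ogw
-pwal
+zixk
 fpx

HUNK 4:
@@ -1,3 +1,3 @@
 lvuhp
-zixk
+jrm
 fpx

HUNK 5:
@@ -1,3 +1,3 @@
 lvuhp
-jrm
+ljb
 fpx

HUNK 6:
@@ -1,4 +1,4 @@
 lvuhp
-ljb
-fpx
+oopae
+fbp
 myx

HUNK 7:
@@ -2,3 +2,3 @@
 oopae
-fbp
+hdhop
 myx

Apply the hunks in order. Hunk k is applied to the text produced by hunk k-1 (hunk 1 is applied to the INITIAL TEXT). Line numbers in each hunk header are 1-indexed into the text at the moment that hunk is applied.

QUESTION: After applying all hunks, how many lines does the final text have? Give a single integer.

Answer: 4

Derivation:
Hunk 1: at line 1 remove [xxewb,hxb,yfsi] add [lvyj] -> 4 lines: lvuhp lvyj jea myx
Hunk 2: at line 2 remove [jea] add [ogw,pwal,fpx] -> 6 lines: lvuhp lvyj ogw pwal fpx myx
Hunk 3: at line 1 remove [lvyj,ogw,pwal] add [zixk] -> 4 lines: lvuhp zixk fpx myx
Hunk 4: at line 1 remove [zixk] add [jrm] -> 4 lines: lvuhp jrm fpx myx
Hunk 5: at line 1 remove [jrm] add [ljb] -> 4 lines: lvuhp ljb fpx myx
Hunk 6: at line 1 remove [ljb,fpx] add [oopae,fbp] -> 4 lines: lvuhp oopae fbp myx
Hunk 7: at line 2 remove [fbp] add [hdhop] -> 4 lines: lvuhp oopae hdhop myx
Final line count: 4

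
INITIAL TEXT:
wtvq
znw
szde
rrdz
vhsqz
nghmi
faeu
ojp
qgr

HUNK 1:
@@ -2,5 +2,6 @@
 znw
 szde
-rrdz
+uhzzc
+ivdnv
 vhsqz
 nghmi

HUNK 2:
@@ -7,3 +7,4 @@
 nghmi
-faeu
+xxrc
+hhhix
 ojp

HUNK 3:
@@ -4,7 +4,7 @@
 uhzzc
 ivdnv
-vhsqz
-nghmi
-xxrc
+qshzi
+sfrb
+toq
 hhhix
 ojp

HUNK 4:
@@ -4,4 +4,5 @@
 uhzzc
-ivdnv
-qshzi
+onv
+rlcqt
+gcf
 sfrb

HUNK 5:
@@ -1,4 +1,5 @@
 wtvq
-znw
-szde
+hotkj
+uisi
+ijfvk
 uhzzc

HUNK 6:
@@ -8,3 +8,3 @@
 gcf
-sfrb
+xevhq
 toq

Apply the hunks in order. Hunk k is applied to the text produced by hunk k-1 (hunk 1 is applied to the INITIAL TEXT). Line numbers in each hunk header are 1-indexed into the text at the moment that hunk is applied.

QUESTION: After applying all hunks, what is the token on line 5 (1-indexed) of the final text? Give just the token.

Hunk 1: at line 2 remove [rrdz] add [uhzzc,ivdnv] -> 10 lines: wtvq znw szde uhzzc ivdnv vhsqz nghmi faeu ojp qgr
Hunk 2: at line 7 remove [faeu] add [xxrc,hhhix] -> 11 lines: wtvq znw szde uhzzc ivdnv vhsqz nghmi xxrc hhhix ojp qgr
Hunk 3: at line 4 remove [vhsqz,nghmi,xxrc] add [qshzi,sfrb,toq] -> 11 lines: wtvq znw szde uhzzc ivdnv qshzi sfrb toq hhhix ojp qgr
Hunk 4: at line 4 remove [ivdnv,qshzi] add [onv,rlcqt,gcf] -> 12 lines: wtvq znw szde uhzzc onv rlcqt gcf sfrb toq hhhix ojp qgr
Hunk 5: at line 1 remove [znw,szde] add [hotkj,uisi,ijfvk] -> 13 lines: wtvq hotkj uisi ijfvk uhzzc onv rlcqt gcf sfrb toq hhhix ojp qgr
Hunk 6: at line 8 remove [sfrb] add [xevhq] -> 13 lines: wtvq hotkj uisi ijfvk uhzzc onv rlcqt gcf xevhq toq hhhix ojp qgr
Final line 5: uhzzc

Answer: uhzzc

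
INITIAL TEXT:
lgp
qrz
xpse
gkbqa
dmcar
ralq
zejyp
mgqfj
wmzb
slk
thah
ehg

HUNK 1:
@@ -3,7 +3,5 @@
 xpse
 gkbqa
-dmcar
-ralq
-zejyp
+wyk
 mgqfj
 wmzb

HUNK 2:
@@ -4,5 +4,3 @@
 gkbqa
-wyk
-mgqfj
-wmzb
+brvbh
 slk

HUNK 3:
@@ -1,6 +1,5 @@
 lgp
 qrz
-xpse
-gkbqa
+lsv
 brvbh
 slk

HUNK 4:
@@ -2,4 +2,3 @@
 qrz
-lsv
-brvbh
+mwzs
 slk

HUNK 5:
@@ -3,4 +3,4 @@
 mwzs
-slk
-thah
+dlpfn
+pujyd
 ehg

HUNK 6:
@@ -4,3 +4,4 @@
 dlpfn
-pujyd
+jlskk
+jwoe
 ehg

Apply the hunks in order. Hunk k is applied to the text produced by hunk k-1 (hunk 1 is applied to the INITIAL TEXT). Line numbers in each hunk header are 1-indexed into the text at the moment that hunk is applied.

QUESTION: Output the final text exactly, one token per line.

Hunk 1: at line 3 remove [dmcar,ralq,zejyp] add [wyk] -> 10 lines: lgp qrz xpse gkbqa wyk mgqfj wmzb slk thah ehg
Hunk 2: at line 4 remove [wyk,mgqfj,wmzb] add [brvbh] -> 8 lines: lgp qrz xpse gkbqa brvbh slk thah ehg
Hunk 3: at line 1 remove [xpse,gkbqa] add [lsv] -> 7 lines: lgp qrz lsv brvbh slk thah ehg
Hunk 4: at line 2 remove [lsv,brvbh] add [mwzs] -> 6 lines: lgp qrz mwzs slk thah ehg
Hunk 5: at line 3 remove [slk,thah] add [dlpfn,pujyd] -> 6 lines: lgp qrz mwzs dlpfn pujyd ehg
Hunk 6: at line 4 remove [pujyd] add [jlskk,jwoe] -> 7 lines: lgp qrz mwzs dlpfn jlskk jwoe ehg

Answer: lgp
qrz
mwzs
dlpfn
jlskk
jwoe
ehg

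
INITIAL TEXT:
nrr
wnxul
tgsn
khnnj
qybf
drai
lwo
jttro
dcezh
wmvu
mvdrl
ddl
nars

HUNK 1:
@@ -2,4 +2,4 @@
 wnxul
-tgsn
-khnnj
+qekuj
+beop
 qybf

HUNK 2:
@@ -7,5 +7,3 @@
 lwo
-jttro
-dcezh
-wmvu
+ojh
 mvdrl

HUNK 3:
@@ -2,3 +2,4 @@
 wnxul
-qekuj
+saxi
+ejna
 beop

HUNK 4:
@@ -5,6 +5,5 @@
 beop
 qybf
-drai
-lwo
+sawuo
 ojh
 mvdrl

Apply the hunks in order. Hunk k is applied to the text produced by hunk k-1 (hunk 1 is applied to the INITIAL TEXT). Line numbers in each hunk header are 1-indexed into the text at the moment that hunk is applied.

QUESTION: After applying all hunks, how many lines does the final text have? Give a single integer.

Answer: 11

Derivation:
Hunk 1: at line 2 remove [tgsn,khnnj] add [qekuj,beop] -> 13 lines: nrr wnxul qekuj beop qybf drai lwo jttro dcezh wmvu mvdrl ddl nars
Hunk 2: at line 7 remove [jttro,dcezh,wmvu] add [ojh] -> 11 lines: nrr wnxul qekuj beop qybf drai lwo ojh mvdrl ddl nars
Hunk 3: at line 2 remove [qekuj] add [saxi,ejna] -> 12 lines: nrr wnxul saxi ejna beop qybf drai lwo ojh mvdrl ddl nars
Hunk 4: at line 5 remove [drai,lwo] add [sawuo] -> 11 lines: nrr wnxul saxi ejna beop qybf sawuo ojh mvdrl ddl nars
Final line count: 11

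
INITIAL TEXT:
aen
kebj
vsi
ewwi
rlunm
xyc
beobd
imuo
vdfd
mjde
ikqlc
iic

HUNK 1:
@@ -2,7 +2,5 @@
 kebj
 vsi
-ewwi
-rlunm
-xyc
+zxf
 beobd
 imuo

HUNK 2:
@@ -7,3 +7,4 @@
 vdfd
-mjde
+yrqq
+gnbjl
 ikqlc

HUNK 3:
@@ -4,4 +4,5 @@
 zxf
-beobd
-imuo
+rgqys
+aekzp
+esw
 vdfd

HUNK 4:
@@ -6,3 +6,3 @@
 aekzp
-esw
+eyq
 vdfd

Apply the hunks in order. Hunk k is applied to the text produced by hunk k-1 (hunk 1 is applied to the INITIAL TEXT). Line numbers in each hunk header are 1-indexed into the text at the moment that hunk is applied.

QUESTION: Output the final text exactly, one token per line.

Answer: aen
kebj
vsi
zxf
rgqys
aekzp
eyq
vdfd
yrqq
gnbjl
ikqlc
iic

Derivation:
Hunk 1: at line 2 remove [ewwi,rlunm,xyc] add [zxf] -> 10 lines: aen kebj vsi zxf beobd imuo vdfd mjde ikqlc iic
Hunk 2: at line 7 remove [mjde] add [yrqq,gnbjl] -> 11 lines: aen kebj vsi zxf beobd imuo vdfd yrqq gnbjl ikqlc iic
Hunk 3: at line 4 remove [beobd,imuo] add [rgqys,aekzp,esw] -> 12 lines: aen kebj vsi zxf rgqys aekzp esw vdfd yrqq gnbjl ikqlc iic
Hunk 4: at line 6 remove [esw] add [eyq] -> 12 lines: aen kebj vsi zxf rgqys aekzp eyq vdfd yrqq gnbjl ikqlc iic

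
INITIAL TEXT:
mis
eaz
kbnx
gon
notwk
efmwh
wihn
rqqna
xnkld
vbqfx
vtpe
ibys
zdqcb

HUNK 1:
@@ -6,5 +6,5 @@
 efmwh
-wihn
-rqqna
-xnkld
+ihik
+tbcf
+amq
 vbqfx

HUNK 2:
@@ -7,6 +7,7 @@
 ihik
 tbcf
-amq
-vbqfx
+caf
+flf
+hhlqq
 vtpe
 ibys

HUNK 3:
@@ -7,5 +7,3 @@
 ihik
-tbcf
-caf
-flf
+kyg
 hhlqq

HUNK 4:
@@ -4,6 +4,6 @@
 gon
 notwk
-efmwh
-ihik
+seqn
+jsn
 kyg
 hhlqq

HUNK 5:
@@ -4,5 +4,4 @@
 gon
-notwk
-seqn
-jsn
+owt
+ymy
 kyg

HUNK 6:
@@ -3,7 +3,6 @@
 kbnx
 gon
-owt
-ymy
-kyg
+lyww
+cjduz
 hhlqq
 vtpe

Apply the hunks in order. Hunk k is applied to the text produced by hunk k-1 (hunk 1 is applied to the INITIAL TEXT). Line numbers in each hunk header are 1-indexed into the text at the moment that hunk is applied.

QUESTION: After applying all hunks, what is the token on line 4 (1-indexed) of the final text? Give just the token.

Hunk 1: at line 6 remove [wihn,rqqna,xnkld] add [ihik,tbcf,amq] -> 13 lines: mis eaz kbnx gon notwk efmwh ihik tbcf amq vbqfx vtpe ibys zdqcb
Hunk 2: at line 7 remove [amq,vbqfx] add [caf,flf,hhlqq] -> 14 lines: mis eaz kbnx gon notwk efmwh ihik tbcf caf flf hhlqq vtpe ibys zdqcb
Hunk 3: at line 7 remove [tbcf,caf,flf] add [kyg] -> 12 lines: mis eaz kbnx gon notwk efmwh ihik kyg hhlqq vtpe ibys zdqcb
Hunk 4: at line 4 remove [efmwh,ihik] add [seqn,jsn] -> 12 lines: mis eaz kbnx gon notwk seqn jsn kyg hhlqq vtpe ibys zdqcb
Hunk 5: at line 4 remove [notwk,seqn,jsn] add [owt,ymy] -> 11 lines: mis eaz kbnx gon owt ymy kyg hhlqq vtpe ibys zdqcb
Hunk 6: at line 3 remove [owt,ymy,kyg] add [lyww,cjduz] -> 10 lines: mis eaz kbnx gon lyww cjduz hhlqq vtpe ibys zdqcb
Final line 4: gon

Answer: gon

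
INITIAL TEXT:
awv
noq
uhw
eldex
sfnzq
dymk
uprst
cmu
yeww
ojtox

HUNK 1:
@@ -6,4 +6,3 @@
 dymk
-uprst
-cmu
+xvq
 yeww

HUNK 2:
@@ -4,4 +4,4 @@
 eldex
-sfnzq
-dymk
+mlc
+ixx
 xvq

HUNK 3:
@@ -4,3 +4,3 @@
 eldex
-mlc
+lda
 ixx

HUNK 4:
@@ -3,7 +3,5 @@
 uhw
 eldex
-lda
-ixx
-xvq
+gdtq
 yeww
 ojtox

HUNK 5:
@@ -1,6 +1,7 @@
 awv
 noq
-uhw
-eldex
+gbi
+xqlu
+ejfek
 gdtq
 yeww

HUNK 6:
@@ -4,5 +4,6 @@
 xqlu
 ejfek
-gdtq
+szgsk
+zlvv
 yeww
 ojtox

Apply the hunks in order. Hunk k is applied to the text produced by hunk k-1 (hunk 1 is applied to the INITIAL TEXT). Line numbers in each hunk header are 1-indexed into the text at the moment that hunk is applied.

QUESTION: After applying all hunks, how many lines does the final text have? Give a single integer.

Answer: 9

Derivation:
Hunk 1: at line 6 remove [uprst,cmu] add [xvq] -> 9 lines: awv noq uhw eldex sfnzq dymk xvq yeww ojtox
Hunk 2: at line 4 remove [sfnzq,dymk] add [mlc,ixx] -> 9 lines: awv noq uhw eldex mlc ixx xvq yeww ojtox
Hunk 3: at line 4 remove [mlc] add [lda] -> 9 lines: awv noq uhw eldex lda ixx xvq yeww ojtox
Hunk 4: at line 3 remove [lda,ixx,xvq] add [gdtq] -> 7 lines: awv noq uhw eldex gdtq yeww ojtox
Hunk 5: at line 1 remove [uhw,eldex] add [gbi,xqlu,ejfek] -> 8 lines: awv noq gbi xqlu ejfek gdtq yeww ojtox
Hunk 6: at line 4 remove [gdtq] add [szgsk,zlvv] -> 9 lines: awv noq gbi xqlu ejfek szgsk zlvv yeww ojtox
Final line count: 9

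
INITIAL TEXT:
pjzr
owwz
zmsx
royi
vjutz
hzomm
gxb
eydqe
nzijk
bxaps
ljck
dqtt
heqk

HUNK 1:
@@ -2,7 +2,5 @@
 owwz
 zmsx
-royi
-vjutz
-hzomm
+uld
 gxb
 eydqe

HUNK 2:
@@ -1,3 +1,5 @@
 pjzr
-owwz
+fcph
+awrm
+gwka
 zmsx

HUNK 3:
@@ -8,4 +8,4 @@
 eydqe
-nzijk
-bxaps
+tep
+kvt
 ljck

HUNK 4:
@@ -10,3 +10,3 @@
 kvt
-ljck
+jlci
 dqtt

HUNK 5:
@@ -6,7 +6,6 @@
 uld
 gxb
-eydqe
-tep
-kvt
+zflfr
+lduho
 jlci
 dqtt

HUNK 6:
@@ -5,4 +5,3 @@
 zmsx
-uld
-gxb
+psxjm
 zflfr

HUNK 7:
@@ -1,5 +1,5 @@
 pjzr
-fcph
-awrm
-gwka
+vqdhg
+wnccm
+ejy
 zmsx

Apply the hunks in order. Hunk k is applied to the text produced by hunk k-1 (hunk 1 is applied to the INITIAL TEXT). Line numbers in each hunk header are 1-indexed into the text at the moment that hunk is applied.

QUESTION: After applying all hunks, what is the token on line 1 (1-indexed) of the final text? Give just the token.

Hunk 1: at line 2 remove [royi,vjutz,hzomm] add [uld] -> 11 lines: pjzr owwz zmsx uld gxb eydqe nzijk bxaps ljck dqtt heqk
Hunk 2: at line 1 remove [owwz] add [fcph,awrm,gwka] -> 13 lines: pjzr fcph awrm gwka zmsx uld gxb eydqe nzijk bxaps ljck dqtt heqk
Hunk 3: at line 8 remove [nzijk,bxaps] add [tep,kvt] -> 13 lines: pjzr fcph awrm gwka zmsx uld gxb eydqe tep kvt ljck dqtt heqk
Hunk 4: at line 10 remove [ljck] add [jlci] -> 13 lines: pjzr fcph awrm gwka zmsx uld gxb eydqe tep kvt jlci dqtt heqk
Hunk 5: at line 6 remove [eydqe,tep,kvt] add [zflfr,lduho] -> 12 lines: pjzr fcph awrm gwka zmsx uld gxb zflfr lduho jlci dqtt heqk
Hunk 6: at line 5 remove [uld,gxb] add [psxjm] -> 11 lines: pjzr fcph awrm gwka zmsx psxjm zflfr lduho jlci dqtt heqk
Hunk 7: at line 1 remove [fcph,awrm,gwka] add [vqdhg,wnccm,ejy] -> 11 lines: pjzr vqdhg wnccm ejy zmsx psxjm zflfr lduho jlci dqtt heqk
Final line 1: pjzr

Answer: pjzr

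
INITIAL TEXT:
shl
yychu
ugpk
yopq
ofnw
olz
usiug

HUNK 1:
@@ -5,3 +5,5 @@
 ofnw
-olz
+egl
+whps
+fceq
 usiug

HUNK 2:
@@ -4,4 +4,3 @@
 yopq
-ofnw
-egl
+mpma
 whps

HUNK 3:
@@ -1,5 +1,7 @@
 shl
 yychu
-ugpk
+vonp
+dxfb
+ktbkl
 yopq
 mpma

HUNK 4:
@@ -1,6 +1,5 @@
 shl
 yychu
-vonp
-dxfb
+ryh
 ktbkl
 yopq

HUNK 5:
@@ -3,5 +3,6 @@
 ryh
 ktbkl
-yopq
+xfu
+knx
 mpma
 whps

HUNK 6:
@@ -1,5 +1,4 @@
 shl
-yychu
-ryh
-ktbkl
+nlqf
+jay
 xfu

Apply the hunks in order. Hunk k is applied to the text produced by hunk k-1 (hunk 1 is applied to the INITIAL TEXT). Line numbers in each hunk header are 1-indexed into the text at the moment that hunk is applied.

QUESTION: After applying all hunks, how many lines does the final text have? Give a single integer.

Answer: 9

Derivation:
Hunk 1: at line 5 remove [olz] add [egl,whps,fceq] -> 9 lines: shl yychu ugpk yopq ofnw egl whps fceq usiug
Hunk 2: at line 4 remove [ofnw,egl] add [mpma] -> 8 lines: shl yychu ugpk yopq mpma whps fceq usiug
Hunk 3: at line 1 remove [ugpk] add [vonp,dxfb,ktbkl] -> 10 lines: shl yychu vonp dxfb ktbkl yopq mpma whps fceq usiug
Hunk 4: at line 1 remove [vonp,dxfb] add [ryh] -> 9 lines: shl yychu ryh ktbkl yopq mpma whps fceq usiug
Hunk 5: at line 3 remove [yopq] add [xfu,knx] -> 10 lines: shl yychu ryh ktbkl xfu knx mpma whps fceq usiug
Hunk 6: at line 1 remove [yychu,ryh,ktbkl] add [nlqf,jay] -> 9 lines: shl nlqf jay xfu knx mpma whps fceq usiug
Final line count: 9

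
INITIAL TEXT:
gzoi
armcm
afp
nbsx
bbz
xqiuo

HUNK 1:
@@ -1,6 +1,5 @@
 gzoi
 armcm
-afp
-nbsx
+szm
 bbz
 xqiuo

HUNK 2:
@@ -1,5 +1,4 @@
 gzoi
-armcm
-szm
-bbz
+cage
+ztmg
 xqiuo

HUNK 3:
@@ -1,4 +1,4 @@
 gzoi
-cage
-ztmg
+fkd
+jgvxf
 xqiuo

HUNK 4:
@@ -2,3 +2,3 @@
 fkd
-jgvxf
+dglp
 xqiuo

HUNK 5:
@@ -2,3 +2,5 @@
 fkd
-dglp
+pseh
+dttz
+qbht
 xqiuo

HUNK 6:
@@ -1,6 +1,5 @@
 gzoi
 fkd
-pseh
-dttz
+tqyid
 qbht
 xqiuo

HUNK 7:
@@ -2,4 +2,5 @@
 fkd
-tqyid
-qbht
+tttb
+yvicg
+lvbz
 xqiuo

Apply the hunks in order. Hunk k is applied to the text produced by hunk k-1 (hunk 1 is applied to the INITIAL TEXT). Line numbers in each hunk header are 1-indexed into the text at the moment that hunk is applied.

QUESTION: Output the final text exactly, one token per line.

Hunk 1: at line 1 remove [afp,nbsx] add [szm] -> 5 lines: gzoi armcm szm bbz xqiuo
Hunk 2: at line 1 remove [armcm,szm,bbz] add [cage,ztmg] -> 4 lines: gzoi cage ztmg xqiuo
Hunk 3: at line 1 remove [cage,ztmg] add [fkd,jgvxf] -> 4 lines: gzoi fkd jgvxf xqiuo
Hunk 4: at line 2 remove [jgvxf] add [dglp] -> 4 lines: gzoi fkd dglp xqiuo
Hunk 5: at line 2 remove [dglp] add [pseh,dttz,qbht] -> 6 lines: gzoi fkd pseh dttz qbht xqiuo
Hunk 6: at line 1 remove [pseh,dttz] add [tqyid] -> 5 lines: gzoi fkd tqyid qbht xqiuo
Hunk 7: at line 2 remove [tqyid,qbht] add [tttb,yvicg,lvbz] -> 6 lines: gzoi fkd tttb yvicg lvbz xqiuo

Answer: gzoi
fkd
tttb
yvicg
lvbz
xqiuo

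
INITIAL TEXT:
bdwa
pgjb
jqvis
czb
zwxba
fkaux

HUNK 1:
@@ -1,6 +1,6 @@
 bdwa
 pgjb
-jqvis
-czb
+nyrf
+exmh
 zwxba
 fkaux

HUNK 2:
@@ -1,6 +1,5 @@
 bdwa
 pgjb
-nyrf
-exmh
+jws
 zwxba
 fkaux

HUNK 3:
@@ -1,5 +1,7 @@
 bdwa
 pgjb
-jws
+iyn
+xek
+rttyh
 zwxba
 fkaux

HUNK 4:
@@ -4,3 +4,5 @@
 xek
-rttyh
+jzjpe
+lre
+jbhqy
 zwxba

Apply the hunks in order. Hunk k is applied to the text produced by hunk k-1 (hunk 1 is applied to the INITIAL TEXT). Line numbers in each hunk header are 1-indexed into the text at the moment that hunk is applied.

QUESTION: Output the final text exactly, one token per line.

Hunk 1: at line 1 remove [jqvis,czb] add [nyrf,exmh] -> 6 lines: bdwa pgjb nyrf exmh zwxba fkaux
Hunk 2: at line 1 remove [nyrf,exmh] add [jws] -> 5 lines: bdwa pgjb jws zwxba fkaux
Hunk 3: at line 1 remove [jws] add [iyn,xek,rttyh] -> 7 lines: bdwa pgjb iyn xek rttyh zwxba fkaux
Hunk 4: at line 4 remove [rttyh] add [jzjpe,lre,jbhqy] -> 9 lines: bdwa pgjb iyn xek jzjpe lre jbhqy zwxba fkaux

Answer: bdwa
pgjb
iyn
xek
jzjpe
lre
jbhqy
zwxba
fkaux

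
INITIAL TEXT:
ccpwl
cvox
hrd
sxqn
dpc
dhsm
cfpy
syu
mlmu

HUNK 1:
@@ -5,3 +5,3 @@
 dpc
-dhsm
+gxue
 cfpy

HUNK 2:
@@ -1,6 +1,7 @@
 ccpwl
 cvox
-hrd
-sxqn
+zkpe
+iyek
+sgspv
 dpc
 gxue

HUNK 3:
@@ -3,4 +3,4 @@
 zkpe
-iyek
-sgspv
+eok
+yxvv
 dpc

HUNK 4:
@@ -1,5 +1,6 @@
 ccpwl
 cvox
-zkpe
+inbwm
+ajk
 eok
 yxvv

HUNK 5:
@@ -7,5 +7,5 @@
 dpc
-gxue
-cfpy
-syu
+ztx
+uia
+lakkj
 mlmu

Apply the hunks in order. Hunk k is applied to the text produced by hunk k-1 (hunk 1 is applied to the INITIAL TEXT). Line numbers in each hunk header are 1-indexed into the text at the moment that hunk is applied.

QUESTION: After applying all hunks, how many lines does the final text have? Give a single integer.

Answer: 11

Derivation:
Hunk 1: at line 5 remove [dhsm] add [gxue] -> 9 lines: ccpwl cvox hrd sxqn dpc gxue cfpy syu mlmu
Hunk 2: at line 1 remove [hrd,sxqn] add [zkpe,iyek,sgspv] -> 10 lines: ccpwl cvox zkpe iyek sgspv dpc gxue cfpy syu mlmu
Hunk 3: at line 3 remove [iyek,sgspv] add [eok,yxvv] -> 10 lines: ccpwl cvox zkpe eok yxvv dpc gxue cfpy syu mlmu
Hunk 4: at line 1 remove [zkpe] add [inbwm,ajk] -> 11 lines: ccpwl cvox inbwm ajk eok yxvv dpc gxue cfpy syu mlmu
Hunk 5: at line 7 remove [gxue,cfpy,syu] add [ztx,uia,lakkj] -> 11 lines: ccpwl cvox inbwm ajk eok yxvv dpc ztx uia lakkj mlmu
Final line count: 11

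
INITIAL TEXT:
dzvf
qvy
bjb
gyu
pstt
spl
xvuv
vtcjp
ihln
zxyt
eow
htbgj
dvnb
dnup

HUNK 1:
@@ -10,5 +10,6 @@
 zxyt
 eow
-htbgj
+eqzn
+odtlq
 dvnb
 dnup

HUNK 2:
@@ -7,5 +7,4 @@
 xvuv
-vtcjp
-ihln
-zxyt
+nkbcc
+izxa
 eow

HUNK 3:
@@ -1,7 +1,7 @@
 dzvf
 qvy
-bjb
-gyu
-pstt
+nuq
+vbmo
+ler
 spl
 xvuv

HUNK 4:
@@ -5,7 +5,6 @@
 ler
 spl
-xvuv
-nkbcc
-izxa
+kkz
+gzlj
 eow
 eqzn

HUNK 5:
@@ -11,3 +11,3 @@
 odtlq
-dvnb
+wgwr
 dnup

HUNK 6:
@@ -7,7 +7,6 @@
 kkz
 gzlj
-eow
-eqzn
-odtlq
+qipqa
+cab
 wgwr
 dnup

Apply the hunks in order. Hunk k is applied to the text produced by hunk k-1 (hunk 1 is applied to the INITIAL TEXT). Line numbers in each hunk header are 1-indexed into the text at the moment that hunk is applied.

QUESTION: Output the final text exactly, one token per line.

Hunk 1: at line 10 remove [htbgj] add [eqzn,odtlq] -> 15 lines: dzvf qvy bjb gyu pstt spl xvuv vtcjp ihln zxyt eow eqzn odtlq dvnb dnup
Hunk 2: at line 7 remove [vtcjp,ihln,zxyt] add [nkbcc,izxa] -> 14 lines: dzvf qvy bjb gyu pstt spl xvuv nkbcc izxa eow eqzn odtlq dvnb dnup
Hunk 3: at line 1 remove [bjb,gyu,pstt] add [nuq,vbmo,ler] -> 14 lines: dzvf qvy nuq vbmo ler spl xvuv nkbcc izxa eow eqzn odtlq dvnb dnup
Hunk 4: at line 5 remove [xvuv,nkbcc,izxa] add [kkz,gzlj] -> 13 lines: dzvf qvy nuq vbmo ler spl kkz gzlj eow eqzn odtlq dvnb dnup
Hunk 5: at line 11 remove [dvnb] add [wgwr] -> 13 lines: dzvf qvy nuq vbmo ler spl kkz gzlj eow eqzn odtlq wgwr dnup
Hunk 6: at line 7 remove [eow,eqzn,odtlq] add [qipqa,cab] -> 12 lines: dzvf qvy nuq vbmo ler spl kkz gzlj qipqa cab wgwr dnup

Answer: dzvf
qvy
nuq
vbmo
ler
spl
kkz
gzlj
qipqa
cab
wgwr
dnup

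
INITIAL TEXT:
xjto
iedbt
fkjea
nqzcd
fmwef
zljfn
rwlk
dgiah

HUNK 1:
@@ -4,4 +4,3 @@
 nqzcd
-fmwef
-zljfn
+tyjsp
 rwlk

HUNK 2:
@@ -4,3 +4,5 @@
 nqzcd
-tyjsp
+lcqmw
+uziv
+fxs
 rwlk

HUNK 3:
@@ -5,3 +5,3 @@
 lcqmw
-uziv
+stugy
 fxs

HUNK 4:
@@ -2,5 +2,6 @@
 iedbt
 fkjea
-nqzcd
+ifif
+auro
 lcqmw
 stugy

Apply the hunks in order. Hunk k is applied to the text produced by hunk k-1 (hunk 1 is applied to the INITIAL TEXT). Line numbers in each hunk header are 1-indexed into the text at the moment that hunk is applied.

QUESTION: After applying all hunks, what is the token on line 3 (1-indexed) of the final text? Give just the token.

Answer: fkjea

Derivation:
Hunk 1: at line 4 remove [fmwef,zljfn] add [tyjsp] -> 7 lines: xjto iedbt fkjea nqzcd tyjsp rwlk dgiah
Hunk 2: at line 4 remove [tyjsp] add [lcqmw,uziv,fxs] -> 9 lines: xjto iedbt fkjea nqzcd lcqmw uziv fxs rwlk dgiah
Hunk 3: at line 5 remove [uziv] add [stugy] -> 9 lines: xjto iedbt fkjea nqzcd lcqmw stugy fxs rwlk dgiah
Hunk 4: at line 2 remove [nqzcd] add [ifif,auro] -> 10 lines: xjto iedbt fkjea ifif auro lcqmw stugy fxs rwlk dgiah
Final line 3: fkjea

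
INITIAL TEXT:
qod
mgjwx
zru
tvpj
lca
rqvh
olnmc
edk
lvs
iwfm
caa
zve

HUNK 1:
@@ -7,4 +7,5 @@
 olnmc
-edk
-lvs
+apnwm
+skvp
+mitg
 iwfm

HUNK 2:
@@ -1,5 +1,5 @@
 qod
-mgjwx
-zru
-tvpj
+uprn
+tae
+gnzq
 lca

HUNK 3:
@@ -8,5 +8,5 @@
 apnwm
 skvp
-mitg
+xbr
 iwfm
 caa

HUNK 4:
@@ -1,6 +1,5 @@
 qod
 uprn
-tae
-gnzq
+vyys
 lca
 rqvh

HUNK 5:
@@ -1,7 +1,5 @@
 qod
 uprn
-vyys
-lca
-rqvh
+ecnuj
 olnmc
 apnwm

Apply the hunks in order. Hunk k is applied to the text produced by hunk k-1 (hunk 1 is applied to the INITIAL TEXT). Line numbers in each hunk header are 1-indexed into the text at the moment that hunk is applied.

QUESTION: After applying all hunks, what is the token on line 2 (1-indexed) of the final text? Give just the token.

Hunk 1: at line 7 remove [edk,lvs] add [apnwm,skvp,mitg] -> 13 lines: qod mgjwx zru tvpj lca rqvh olnmc apnwm skvp mitg iwfm caa zve
Hunk 2: at line 1 remove [mgjwx,zru,tvpj] add [uprn,tae,gnzq] -> 13 lines: qod uprn tae gnzq lca rqvh olnmc apnwm skvp mitg iwfm caa zve
Hunk 3: at line 8 remove [mitg] add [xbr] -> 13 lines: qod uprn tae gnzq lca rqvh olnmc apnwm skvp xbr iwfm caa zve
Hunk 4: at line 1 remove [tae,gnzq] add [vyys] -> 12 lines: qod uprn vyys lca rqvh olnmc apnwm skvp xbr iwfm caa zve
Hunk 5: at line 1 remove [vyys,lca,rqvh] add [ecnuj] -> 10 lines: qod uprn ecnuj olnmc apnwm skvp xbr iwfm caa zve
Final line 2: uprn

Answer: uprn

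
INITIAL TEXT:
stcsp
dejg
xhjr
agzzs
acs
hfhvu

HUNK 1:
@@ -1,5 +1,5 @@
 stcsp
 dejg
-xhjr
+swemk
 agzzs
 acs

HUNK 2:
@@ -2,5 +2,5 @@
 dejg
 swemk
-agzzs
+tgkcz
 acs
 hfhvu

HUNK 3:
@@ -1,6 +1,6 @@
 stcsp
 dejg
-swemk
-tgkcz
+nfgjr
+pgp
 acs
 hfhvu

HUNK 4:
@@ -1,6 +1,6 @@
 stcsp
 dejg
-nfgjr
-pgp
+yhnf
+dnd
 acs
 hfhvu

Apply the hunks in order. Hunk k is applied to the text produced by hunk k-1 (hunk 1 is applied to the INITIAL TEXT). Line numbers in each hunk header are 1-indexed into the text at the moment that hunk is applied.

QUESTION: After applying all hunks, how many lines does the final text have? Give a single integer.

Hunk 1: at line 1 remove [xhjr] add [swemk] -> 6 lines: stcsp dejg swemk agzzs acs hfhvu
Hunk 2: at line 2 remove [agzzs] add [tgkcz] -> 6 lines: stcsp dejg swemk tgkcz acs hfhvu
Hunk 3: at line 1 remove [swemk,tgkcz] add [nfgjr,pgp] -> 6 lines: stcsp dejg nfgjr pgp acs hfhvu
Hunk 4: at line 1 remove [nfgjr,pgp] add [yhnf,dnd] -> 6 lines: stcsp dejg yhnf dnd acs hfhvu
Final line count: 6

Answer: 6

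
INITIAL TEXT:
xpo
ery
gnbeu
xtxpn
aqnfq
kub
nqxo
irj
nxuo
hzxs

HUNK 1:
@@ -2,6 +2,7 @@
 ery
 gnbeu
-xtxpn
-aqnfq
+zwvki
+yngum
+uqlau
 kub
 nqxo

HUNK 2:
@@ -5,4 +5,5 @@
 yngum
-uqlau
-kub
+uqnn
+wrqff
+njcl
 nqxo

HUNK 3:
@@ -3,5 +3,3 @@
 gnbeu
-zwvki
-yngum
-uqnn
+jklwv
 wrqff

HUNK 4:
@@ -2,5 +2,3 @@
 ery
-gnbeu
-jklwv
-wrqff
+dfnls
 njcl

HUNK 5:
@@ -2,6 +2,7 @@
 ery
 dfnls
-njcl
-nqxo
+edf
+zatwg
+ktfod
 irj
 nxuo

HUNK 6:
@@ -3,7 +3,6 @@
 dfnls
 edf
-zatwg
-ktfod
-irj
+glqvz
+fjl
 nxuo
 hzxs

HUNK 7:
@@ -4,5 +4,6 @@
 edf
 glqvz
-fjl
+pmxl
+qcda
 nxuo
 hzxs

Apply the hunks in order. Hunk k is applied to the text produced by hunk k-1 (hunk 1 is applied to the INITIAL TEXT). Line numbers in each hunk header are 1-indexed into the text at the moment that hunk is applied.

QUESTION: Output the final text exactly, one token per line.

Hunk 1: at line 2 remove [xtxpn,aqnfq] add [zwvki,yngum,uqlau] -> 11 lines: xpo ery gnbeu zwvki yngum uqlau kub nqxo irj nxuo hzxs
Hunk 2: at line 5 remove [uqlau,kub] add [uqnn,wrqff,njcl] -> 12 lines: xpo ery gnbeu zwvki yngum uqnn wrqff njcl nqxo irj nxuo hzxs
Hunk 3: at line 3 remove [zwvki,yngum,uqnn] add [jklwv] -> 10 lines: xpo ery gnbeu jklwv wrqff njcl nqxo irj nxuo hzxs
Hunk 4: at line 2 remove [gnbeu,jklwv,wrqff] add [dfnls] -> 8 lines: xpo ery dfnls njcl nqxo irj nxuo hzxs
Hunk 5: at line 2 remove [njcl,nqxo] add [edf,zatwg,ktfod] -> 9 lines: xpo ery dfnls edf zatwg ktfod irj nxuo hzxs
Hunk 6: at line 3 remove [zatwg,ktfod,irj] add [glqvz,fjl] -> 8 lines: xpo ery dfnls edf glqvz fjl nxuo hzxs
Hunk 7: at line 4 remove [fjl] add [pmxl,qcda] -> 9 lines: xpo ery dfnls edf glqvz pmxl qcda nxuo hzxs

Answer: xpo
ery
dfnls
edf
glqvz
pmxl
qcda
nxuo
hzxs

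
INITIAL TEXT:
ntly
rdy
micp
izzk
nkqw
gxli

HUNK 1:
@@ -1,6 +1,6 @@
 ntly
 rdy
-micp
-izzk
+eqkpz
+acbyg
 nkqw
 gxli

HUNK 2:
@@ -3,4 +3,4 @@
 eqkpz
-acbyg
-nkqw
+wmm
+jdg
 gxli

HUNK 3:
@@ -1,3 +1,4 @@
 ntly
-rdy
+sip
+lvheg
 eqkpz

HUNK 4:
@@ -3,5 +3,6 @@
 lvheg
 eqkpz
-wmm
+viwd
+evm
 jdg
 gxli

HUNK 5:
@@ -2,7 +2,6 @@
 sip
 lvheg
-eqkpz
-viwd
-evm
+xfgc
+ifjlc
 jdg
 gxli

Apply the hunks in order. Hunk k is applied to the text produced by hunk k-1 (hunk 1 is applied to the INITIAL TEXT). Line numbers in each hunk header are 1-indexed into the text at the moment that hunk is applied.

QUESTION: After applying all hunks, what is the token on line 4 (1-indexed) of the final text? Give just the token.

Answer: xfgc

Derivation:
Hunk 1: at line 1 remove [micp,izzk] add [eqkpz,acbyg] -> 6 lines: ntly rdy eqkpz acbyg nkqw gxli
Hunk 2: at line 3 remove [acbyg,nkqw] add [wmm,jdg] -> 6 lines: ntly rdy eqkpz wmm jdg gxli
Hunk 3: at line 1 remove [rdy] add [sip,lvheg] -> 7 lines: ntly sip lvheg eqkpz wmm jdg gxli
Hunk 4: at line 3 remove [wmm] add [viwd,evm] -> 8 lines: ntly sip lvheg eqkpz viwd evm jdg gxli
Hunk 5: at line 2 remove [eqkpz,viwd,evm] add [xfgc,ifjlc] -> 7 lines: ntly sip lvheg xfgc ifjlc jdg gxli
Final line 4: xfgc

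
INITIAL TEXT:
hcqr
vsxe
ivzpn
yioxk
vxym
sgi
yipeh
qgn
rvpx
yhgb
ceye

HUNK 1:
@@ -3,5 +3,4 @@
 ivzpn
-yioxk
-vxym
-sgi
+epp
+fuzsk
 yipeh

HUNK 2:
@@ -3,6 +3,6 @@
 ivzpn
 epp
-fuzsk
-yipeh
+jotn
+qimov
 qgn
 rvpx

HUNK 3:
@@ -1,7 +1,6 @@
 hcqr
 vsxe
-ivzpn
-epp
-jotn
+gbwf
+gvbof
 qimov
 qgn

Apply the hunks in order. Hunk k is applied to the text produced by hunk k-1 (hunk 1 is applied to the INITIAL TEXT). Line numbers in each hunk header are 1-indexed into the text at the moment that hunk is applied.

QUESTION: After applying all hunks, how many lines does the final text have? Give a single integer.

Hunk 1: at line 3 remove [yioxk,vxym,sgi] add [epp,fuzsk] -> 10 lines: hcqr vsxe ivzpn epp fuzsk yipeh qgn rvpx yhgb ceye
Hunk 2: at line 3 remove [fuzsk,yipeh] add [jotn,qimov] -> 10 lines: hcqr vsxe ivzpn epp jotn qimov qgn rvpx yhgb ceye
Hunk 3: at line 1 remove [ivzpn,epp,jotn] add [gbwf,gvbof] -> 9 lines: hcqr vsxe gbwf gvbof qimov qgn rvpx yhgb ceye
Final line count: 9

Answer: 9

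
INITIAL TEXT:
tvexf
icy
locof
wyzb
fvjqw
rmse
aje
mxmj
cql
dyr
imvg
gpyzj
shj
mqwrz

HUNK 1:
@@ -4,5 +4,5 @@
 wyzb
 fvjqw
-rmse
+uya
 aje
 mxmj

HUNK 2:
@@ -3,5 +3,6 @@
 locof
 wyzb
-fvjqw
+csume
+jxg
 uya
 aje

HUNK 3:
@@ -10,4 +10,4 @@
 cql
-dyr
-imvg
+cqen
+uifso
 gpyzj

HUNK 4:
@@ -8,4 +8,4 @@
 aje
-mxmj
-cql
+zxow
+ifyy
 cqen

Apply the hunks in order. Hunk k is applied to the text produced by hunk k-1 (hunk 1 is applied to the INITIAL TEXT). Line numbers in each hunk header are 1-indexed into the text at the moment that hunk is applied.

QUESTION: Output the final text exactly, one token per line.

Hunk 1: at line 4 remove [rmse] add [uya] -> 14 lines: tvexf icy locof wyzb fvjqw uya aje mxmj cql dyr imvg gpyzj shj mqwrz
Hunk 2: at line 3 remove [fvjqw] add [csume,jxg] -> 15 lines: tvexf icy locof wyzb csume jxg uya aje mxmj cql dyr imvg gpyzj shj mqwrz
Hunk 3: at line 10 remove [dyr,imvg] add [cqen,uifso] -> 15 lines: tvexf icy locof wyzb csume jxg uya aje mxmj cql cqen uifso gpyzj shj mqwrz
Hunk 4: at line 8 remove [mxmj,cql] add [zxow,ifyy] -> 15 lines: tvexf icy locof wyzb csume jxg uya aje zxow ifyy cqen uifso gpyzj shj mqwrz

Answer: tvexf
icy
locof
wyzb
csume
jxg
uya
aje
zxow
ifyy
cqen
uifso
gpyzj
shj
mqwrz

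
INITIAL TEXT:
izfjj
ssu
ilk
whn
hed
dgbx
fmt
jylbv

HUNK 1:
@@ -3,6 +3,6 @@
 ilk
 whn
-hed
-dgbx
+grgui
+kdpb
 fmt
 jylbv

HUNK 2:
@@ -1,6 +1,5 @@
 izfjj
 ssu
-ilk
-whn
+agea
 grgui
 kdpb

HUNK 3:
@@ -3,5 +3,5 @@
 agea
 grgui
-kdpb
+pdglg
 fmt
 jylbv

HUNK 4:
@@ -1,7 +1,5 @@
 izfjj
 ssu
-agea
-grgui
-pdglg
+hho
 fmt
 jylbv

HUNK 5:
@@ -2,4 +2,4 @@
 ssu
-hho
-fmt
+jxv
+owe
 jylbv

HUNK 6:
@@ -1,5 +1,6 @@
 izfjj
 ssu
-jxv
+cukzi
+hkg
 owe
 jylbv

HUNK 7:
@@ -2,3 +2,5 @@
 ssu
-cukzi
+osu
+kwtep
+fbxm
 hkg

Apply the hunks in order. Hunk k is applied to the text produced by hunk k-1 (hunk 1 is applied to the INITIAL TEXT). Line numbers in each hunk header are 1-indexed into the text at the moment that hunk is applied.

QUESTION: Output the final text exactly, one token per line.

Answer: izfjj
ssu
osu
kwtep
fbxm
hkg
owe
jylbv

Derivation:
Hunk 1: at line 3 remove [hed,dgbx] add [grgui,kdpb] -> 8 lines: izfjj ssu ilk whn grgui kdpb fmt jylbv
Hunk 2: at line 1 remove [ilk,whn] add [agea] -> 7 lines: izfjj ssu agea grgui kdpb fmt jylbv
Hunk 3: at line 3 remove [kdpb] add [pdglg] -> 7 lines: izfjj ssu agea grgui pdglg fmt jylbv
Hunk 4: at line 1 remove [agea,grgui,pdglg] add [hho] -> 5 lines: izfjj ssu hho fmt jylbv
Hunk 5: at line 2 remove [hho,fmt] add [jxv,owe] -> 5 lines: izfjj ssu jxv owe jylbv
Hunk 6: at line 1 remove [jxv] add [cukzi,hkg] -> 6 lines: izfjj ssu cukzi hkg owe jylbv
Hunk 7: at line 2 remove [cukzi] add [osu,kwtep,fbxm] -> 8 lines: izfjj ssu osu kwtep fbxm hkg owe jylbv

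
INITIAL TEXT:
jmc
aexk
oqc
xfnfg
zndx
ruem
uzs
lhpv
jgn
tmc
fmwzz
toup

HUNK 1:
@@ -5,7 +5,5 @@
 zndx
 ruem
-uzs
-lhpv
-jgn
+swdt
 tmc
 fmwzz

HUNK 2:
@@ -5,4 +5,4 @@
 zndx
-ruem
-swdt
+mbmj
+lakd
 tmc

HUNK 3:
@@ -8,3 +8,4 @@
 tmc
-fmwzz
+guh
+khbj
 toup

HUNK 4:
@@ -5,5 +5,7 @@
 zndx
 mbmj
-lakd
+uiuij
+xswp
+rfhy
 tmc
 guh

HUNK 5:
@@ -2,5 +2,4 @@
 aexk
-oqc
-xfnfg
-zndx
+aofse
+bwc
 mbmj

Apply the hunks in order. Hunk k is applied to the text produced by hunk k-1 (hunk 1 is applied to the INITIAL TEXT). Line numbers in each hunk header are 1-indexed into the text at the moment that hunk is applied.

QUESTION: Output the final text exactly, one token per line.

Hunk 1: at line 5 remove [uzs,lhpv,jgn] add [swdt] -> 10 lines: jmc aexk oqc xfnfg zndx ruem swdt tmc fmwzz toup
Hunk 2: at line 5 remove [ruem,swdt] add [mbmj,lakd] -> 10 lines: jmc aexk oqc xfnfg zndx mbmj lakd tmc fmwzz toup
Hunk 3: at line 8 remove [fmwzz] add [guh,khbj] -> 11 lines: jmc aexk oqc xfnfg zndx mbmj lakd tmc guh khbj toup
Hunk 4: at line 5 remove [lakd] add [uiuij,xswp,rfhy] -> 13 lines: jmc aexk oqc xfnfg zndx mbmj uiuij xswp rfhy tmc guh khbj toup
Hunk 5: at line 2 remove [oqc,xfnfg,zndx] add [aofse,bwc] -> 12 lines: jmc aexk aofse bwc mbmj uiuij xswp rfhy tmc guh khbj toup

Answer: jmc
aexk
aofse
bwc
mbmj
uiuij
xswp
rfhy
tmc
guh
khbj
toup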